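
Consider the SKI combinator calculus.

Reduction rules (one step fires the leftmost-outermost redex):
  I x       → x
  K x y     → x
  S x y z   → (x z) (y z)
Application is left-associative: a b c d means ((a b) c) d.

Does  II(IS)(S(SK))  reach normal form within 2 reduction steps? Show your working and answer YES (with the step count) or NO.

Answer: NO — after 2 steps the term is IS(S(SK)), not yet normal

Derivation:
  start: II(IS)(S(SK))
  step 1: I(IS)(S(SK))
  step 2: IS(S(SK))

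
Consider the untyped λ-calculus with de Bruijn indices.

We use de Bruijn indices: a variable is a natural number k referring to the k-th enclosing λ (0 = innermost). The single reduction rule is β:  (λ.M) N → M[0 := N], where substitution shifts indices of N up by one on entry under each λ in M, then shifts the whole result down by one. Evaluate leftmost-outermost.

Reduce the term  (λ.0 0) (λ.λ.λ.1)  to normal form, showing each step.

Answer: normal form = λ.λ.1  (in 2 steps)

Working:
  start: (λ.0 0) (λ.λ.λ.1)
  step 1: (λ.λ.λ.1) (λ.λ.λ.1)
  step 2: λ.λ.1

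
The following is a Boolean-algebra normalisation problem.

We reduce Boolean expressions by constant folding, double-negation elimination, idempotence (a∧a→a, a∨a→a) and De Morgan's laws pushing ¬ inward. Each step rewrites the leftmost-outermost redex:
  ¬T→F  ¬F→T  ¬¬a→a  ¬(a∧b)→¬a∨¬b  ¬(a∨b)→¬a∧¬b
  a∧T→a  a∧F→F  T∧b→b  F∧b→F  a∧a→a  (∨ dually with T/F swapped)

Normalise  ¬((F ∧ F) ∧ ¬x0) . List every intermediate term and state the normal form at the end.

Answer: normal form = T  (in 5 steps)

Derivation:
  start: ¬((F ∧ F) ∧ ¬x0)
  →1  ¬(F ∧ F) ∨ ¬¬x0
  →2  (¬F ∨ ¬F) ∨ ¬¬x0
  →3  ¬F ∨ ¬¬x0
  →4  T ∨ ¬¬x0
  →5  T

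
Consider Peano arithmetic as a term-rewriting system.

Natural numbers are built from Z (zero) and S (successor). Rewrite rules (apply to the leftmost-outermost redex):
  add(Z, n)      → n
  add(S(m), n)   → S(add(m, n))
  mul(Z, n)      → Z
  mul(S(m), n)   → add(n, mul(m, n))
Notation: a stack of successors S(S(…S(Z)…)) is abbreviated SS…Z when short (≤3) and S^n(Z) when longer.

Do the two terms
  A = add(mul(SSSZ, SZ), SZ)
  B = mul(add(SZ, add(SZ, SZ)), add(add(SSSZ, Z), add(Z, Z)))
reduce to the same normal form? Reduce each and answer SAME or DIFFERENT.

Term A:
  start: add(mul(SSSZ, SZ), SZ)
  [1] add(add(SZ, mul(SSZ, SZ)), SZ)
  [2] add(S(add(Z, mul(SSZ, SZ))), SZ)
  [3] S(add(add(Z, mul(SSZ, SZ)), SZ))
  [4] S(add(mul(SSZ, SZ), SZ))
  [5] S(add(add(SZ, mul(SZ, SZ)), SZ))
  [6] S(add(S(add(Z, mul(SZ, SZ))), SZ))
  [7] S(S(add(add(Z, mul(SZ, SZ)), SZ)))
  [8] S(S(add(mul(SZ, SZ), SZ)))
  [9] S(S(add(add(SZ, mul(Z, SZ)), SZ)))
  [10] S(S(add(S(add(Z, mul(Z, SZ))), SZ)))
  [11] S(S(S(add(add(Z, mul(Z, SZ)), SZ))))
  [12] S(S(S(add(mul(Z, SZ), SZ))))
  [13] S(S(S(add(Z, SZ))))
  [14] S^4(Z)

Term B:
  start: mul(add(SZ, add(SZ, SZ)), add(add(SSSZ, Z), add(Z, Z)))
  [1] mul(S(add(Z, add(SZ, SZ))), add(add(SSSZ, Z), add(Z, Z)))
  [2] add(add(add(SSSZ, Z), add(Z, Z)), mul(add(Z, add(SZ, SZ)), add(add(SSSZ, Z), add(Z, Z))))
  [3] add(add(S(add(SSZ, Z)), add(Z, Z)), mul(add(Z, add(SZ, SZ)), add(add(SSSZ, Z), add(Z, Z))))
  [4] add(S(add(add(SSZ, Z), add(Z, Z))), mul(add(Z, add(SZ, SZ)), add(add(SSSZ, Z), add(Z, Z))))
  [5] S(add(add(add(SSZ, Z), add(Z, Z)), mul(add(Z, add(SZ, SZ)), add(add(SSSZ, Z), add(Z, Z)))))
  [6] S(add(add(S(add(SZ, Z)), add(Z, Z)), mul(add(Z, add(SZ, SZ)), add(add(SSSZ, Z), add(Z, Z)))))
  [7] S(add(S(add(add(SZ, Z), add(Z, Z))), mul(add(Z, add(SZ, SZ)), add(add(SSSZ, Z), add(Z, Z)))))
  [8] S(S(add(add(add(SZ, Z), add(Z, Z)), mul(add(Z, add(SZ, SZ)), add(add(SSSZ, Z), add(Z, Z))))))
  [9] S(S(add(add(S(add(Z, Z)), add(Z, Z)), mul(add(Z, add(SZ, SZ)), add(add(SSSZ, Z), add(Z, Z))))))
  [10] S(S(add(S(add(add(Z, Z), add(Z, Z))), mul(add(Z, add(SZ, SZ)), add(add(SSSZ, Z), add(Z, Z))))))
  [11] S(S(S(add(add(add(Z, Z), add(Z, Z)), mul(add(Z, add(SZ, SZ)), add(add(SSSZ, Z), add(Z, Z)))))))
  [12] S(S(S(add(add(Z, add(Z, Z)), mul(add(Z, add(SZ, SZ)), add(add(SSSZ, Z), add(Z, Z)))))))
  [13] S(S(S(add(add(Z, Z), mul(add(Z, add(SZ, SZ)), add(add(SSSZ, Z), add(Z, Z)))))))
  [14] S(S(S(add(Z, mul(add(Z, add(SZ, SZ)), add(add(SSSZ, Z), add(Z, Z)))))))
  [15] S(S(S(mul(add(Z, add(SZ, SZ)), add(add(SSSZ, Z), add(Z, Z))))))
  [16] S(S(S(mul(add(SZ, SZ), add(add(SSSZ, Z), add(Z, Z))))))
  [17] S(S(S(mul(S(add(Z, SZ)), add(add(SSSZ, Z), add(Z, Z))))))
  [18] S(S(S(add(add(add(SSSZ, Z), add(Z, Z)), mul(add(Z, SZ), add(add(SSSZ, Z), add(Z, Z)))))))
  [19] S(S(S(add(add(S(add(SSZ, Z)), add(Z, Z)), mul(add(Z, SZ), add(add(SSSZ, Z), add(Z, Z)))))))
  [20] S(S(S(add(S(add(add(SSZ, Z), add(Z, Z))), mul(add(Z, SZ), add(add(SSSZ, Z), add(Z, Z)))))))
  [21] S(S(S(S(add(add(add(SSZ, Z), add(Z, Z)), mul(add(Z, SZ), add(add(SSSZ, Z), add(Z, Z))))))))
  [22] S(S(S(S(add(add(S(add(SZ, Z)), add(Z, Z)), mul(add(Z, SZ), add(add(SSSZ, Z), add(Z, Z))))))))
  [23] S(S(S(S(add(S(add(add(SZ, Z), add(Z, Z))), mul(add(Z, SZ), add(add(SSSZ, Z), add(Z, Z))))))))
  [24] S(S(S(S(S(add(add(add(SZ, Z), add(Z, Z)), mul(add(Z, SZ), add(add(SSSZ, Z), add(Z, Z)))))))))
  [25] S(S(S(S(S(add(add(S(add(Z, Z)), add(Z, Z)), mul(add(Z, SZ), add(add(SSSZ, Z), add(Z, Z)))))))))
  [26] S(S(S(S(S(add(S(add(add(Z, Z), add(Z, Z))), mul(add(Z, SZ), add(add(SSSZ, Z), add(Z, Z)))))))))
  [27] S(S(S(S(S(S(add(add(add(Z, Z), add(Z, Z)), mul(add(Z, SZ), add(add(SSSZ, Z), add(Z, Z))))))))))
  [28] S(S(S(S(S(S(add(add(Z, add(Z, Z)), mul(add(Z, SZ), add(add(SSSZ, Z), add(Z, Z))))))))))
  [29] S(S(S(S(S(S(add(add(Z, Z), mul(add(Z, SZ), add(add(SSSZ, Z), add(Z, Z))))))))))
  [30] S(S(S(S(S(S(add(Z, mul(add(Z, SZ), add(add(SSSZ, Z), add(Z, Z))))))))))
  [31] S(S(S(S(S(S(mul(add(Z, SZ), add(add(SSSZ, Z), add(Z, Z)))))))))
  [32] S(S(S(S(S(S(mul(SZ, add(add(SSSZ, Z), add(Z, Z)))))))))
  [33] S(S(S(S(S(S(add(add(add(SSSZ, Z), add(Z, Z)), mul(Z, add(add(SSSZ, Z), add(Z, Z))))))))))
  [34] S(S(S(S(S(S(add(add(S(add(SSZ, Z)), add(Z, Z)), mul(Z, add(add(SSSZ, Z), add(Z, Z))))))))))
  [35] S(S(S(S(S(S(add(S(add(add(SSZ, Z), add(Z, Z))), mul(Z, add(add(SSSZ, Z), add(Z, Z))))))))))
  [36] S(S(S(S(S(S(S(add(add(add(SSZ, Z), add(Z, Z)), mul(Z, add(add(SSSZ, Z), add(Z, Z)))))))))))
  [37] S(S(S(S(S(S(S(add(add(S(add(SZ, Z)), add(Z, Z)), mul(Z, add(add(SSSZ, Z), add(Z, Z)))))))))))
  [38] S(S(S(S(S(S(S(add(S(add(add(SZ, Z), add(Z, Z))), mul(Z, add(add(SSSZ, Z), add(Z, Z)))))))))))
  [39] S(S(S(S(S(S(S(S(add(add(add(SZ, Z), add(Z, Z)), mul(Z, add(add(SSSZ, Z), add(Z, Z))))))))))))
  [40] S(S(S(S(S(S(S(S(add(add(S(add(Z, Z)), add(Z, Z)), mul(Z, add(add(SSSZ, Z), add(Z, Z))))))))))))
  [41] S(S(S(S(S(S(S(S(add(S(add(add(Z, Z), add(Z, Z))), mul(Z, add(add(SSSZ, Z), add(Z, Z))))))))))))
  [42] S(S(S(S(S(S(S(S(S(add(add(add(Z, Z), add(Z, Z)), mul(Z, add(add(SSSZ, Z), add(Z, Z)))))))))))))
  [43] S(S(S(S(S(S(S(S(S(add(add(Z, add(Z, Z)), mul(Z, add(add(SSSZ, Z), add(Z, Z)))))))))))))
  [44] S(S(S(S(S(S(S(S(S(add(add(Z, Z), mul(Z, add(add(SSSZ, Z), add(Z, Z)))))))))))))
  [45] S(S(S(S(S(S(S(S(S(add(Z, mul(Z, add(add(SSSZ, Z), add(Z, Z)))))))))))))
  [46] S(S(S(S(S(S(S(S(S(mul(Z, add(add(SSSZ, Z), add(Z, Z))))))))))))
  [47] S^9(Z)

Answer: DIFFERENT — A ⇓ S^4(Z), B ⇓ S^9(Z)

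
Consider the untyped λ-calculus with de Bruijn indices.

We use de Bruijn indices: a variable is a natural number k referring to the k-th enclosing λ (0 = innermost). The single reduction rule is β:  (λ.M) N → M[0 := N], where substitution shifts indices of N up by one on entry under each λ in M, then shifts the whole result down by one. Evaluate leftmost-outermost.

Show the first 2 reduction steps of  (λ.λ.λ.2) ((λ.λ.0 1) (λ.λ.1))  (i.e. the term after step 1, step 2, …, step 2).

Answer: after 2 steps: λ.λ.λ.0 (λ.λ.1)

Reduction:
  start: (λ.λ.λ.2) ((λ.λ.0 1) (λ.λ.1))
  step 1: λ.λ.(λ.λ.0 1) (λ.λ.1)
  step 2: λ.λ.λ.0 (λ.λ.1)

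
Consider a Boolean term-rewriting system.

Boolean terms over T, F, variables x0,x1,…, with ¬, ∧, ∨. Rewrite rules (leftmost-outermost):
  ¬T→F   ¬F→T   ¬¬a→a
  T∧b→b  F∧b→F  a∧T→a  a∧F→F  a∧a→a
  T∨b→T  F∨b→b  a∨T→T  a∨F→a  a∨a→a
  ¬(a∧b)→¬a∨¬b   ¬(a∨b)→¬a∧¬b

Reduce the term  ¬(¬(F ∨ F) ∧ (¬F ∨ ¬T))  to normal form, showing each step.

Answer: normal form = F  (in 7 steps)

Reduction:
  start: ¬(¬(F ∨ F) ∧ (¬F ∨ ¬T))
  step 1: ¬¬(F ∨ F) ∨ ¬(¬F ∨ ¬T)
  step 2: (F ∨ F) ∨ ¬(¬F ∨ ¬T)
  step 3: F ∨ ¬(¬F ∨ ¬T)
  step 4: ¬(¬F ∨ ¬T)
  step 5: ¬¬F ∧ ¬¬T
  step 6: F ∧ ¬¬T
  step 7: F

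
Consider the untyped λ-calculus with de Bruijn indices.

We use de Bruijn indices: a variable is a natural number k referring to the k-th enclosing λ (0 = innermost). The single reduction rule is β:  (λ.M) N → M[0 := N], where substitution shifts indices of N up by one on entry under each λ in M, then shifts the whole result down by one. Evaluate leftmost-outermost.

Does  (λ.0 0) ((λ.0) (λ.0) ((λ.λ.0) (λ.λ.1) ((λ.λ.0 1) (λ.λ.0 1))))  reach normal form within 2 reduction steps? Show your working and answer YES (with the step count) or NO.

Answer: NO — after 2 steps the term is (λ.0) ((λ.λ.0) (λ.λ.1) ((λ.λ.0 1) (λ.λ.0 1))) ((λ.0) (λ.0) ((λ.λ.0) (λ.λ.1) ((λ.λ.0 1) (λ.λ.0 1)))), not yet normal

Working:
  start: (λ.0 0) ((λ.0) (λ.0) ((λ.λ.0) (λ.λ.1) ((λ.λ.0 1) (λ.λ.0 1))))
  step 1: (λ.0) (λ.0) ((λ.λ.0) (λ.λ.1) ((λ.λ.0 1) (λ.λ.0 1))) ((λ.0) (λ.0) ((λ.λ.0) (λ.λ.1) ((λ.λ.0 1) (λ.λ.0 1))))
  step 2: (λ.0) ((λ.λ.0) (λ.λ.1) ((λ.λ.0 1) (λ.λ.0 1))) ((λ.0) (λ.0) ((λ.λ.0) (λ.λ.1) ((λ.λ.0 1) (λ.λ.0 1))))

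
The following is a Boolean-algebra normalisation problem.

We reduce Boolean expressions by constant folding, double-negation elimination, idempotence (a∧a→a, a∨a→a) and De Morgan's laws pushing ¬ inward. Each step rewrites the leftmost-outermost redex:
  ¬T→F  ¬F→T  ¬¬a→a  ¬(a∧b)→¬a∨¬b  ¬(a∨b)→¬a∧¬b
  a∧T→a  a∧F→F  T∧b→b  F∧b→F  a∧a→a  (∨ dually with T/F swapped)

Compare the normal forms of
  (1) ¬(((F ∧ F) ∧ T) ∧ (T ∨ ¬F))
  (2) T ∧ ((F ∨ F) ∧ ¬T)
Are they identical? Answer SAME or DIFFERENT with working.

Term A:
  start: ¬(((F ∧ F) ∧ T) ∧ (T ∨ ¬F))
  step 1: ¬((F ∧ F) ∧ T) ∨ ¬(T ∨ ¬F)
  step 2: (¬(F ∧ F) ∨ ¬T) ∨ ¬(T ∨ ¬F)
  step 3: ((¬F ∨ ¬F) ∨ ¬T) ∨ ¬(T ∨ ¬F)
  step 4: (¬F ∨ ¬T) ∨ ¬(T ∨ ¬F)
  step 5: (T ∨ ¬T) ∨ ¬(T ∨ ¬F)
  step 6: T ∨ ¬(T ∨ ¬F)
  step 7: T

Term B:
  start: T ∧ ((F ∨ F) ∧ ¬T)
  step 1: (F ∨ F) ∧ ¬T
  step 2: F ∧ ¬T
  step 3: F

Answer: DIFFERENT — A ⇓ T, B ⇓ F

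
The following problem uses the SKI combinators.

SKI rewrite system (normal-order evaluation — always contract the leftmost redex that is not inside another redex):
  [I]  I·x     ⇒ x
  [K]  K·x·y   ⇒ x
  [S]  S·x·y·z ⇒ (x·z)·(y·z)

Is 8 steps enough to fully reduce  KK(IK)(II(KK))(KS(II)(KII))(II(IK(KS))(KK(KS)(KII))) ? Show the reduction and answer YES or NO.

Answer: YES — reaches normal form K in 5 ≤ 8 steps

Reduction:
  start: KK(IK)(II(KK))(KS(II)(KII))(II(IK(KS))(KK(KS)(KII)))
  step 1: K(II(KK))(KS(II)(KII))(II(IK(KS))(KK(KS)(KII)))
  step 2: II(KK)(II(IK(KS))(KK(KS)(KII)))
  step 3: I(KK)(II(IK(KS))(KK(KS)(KII)))
  step 4: KK(II(IK(KS))(KK(KS)(KII)))
  step 5: K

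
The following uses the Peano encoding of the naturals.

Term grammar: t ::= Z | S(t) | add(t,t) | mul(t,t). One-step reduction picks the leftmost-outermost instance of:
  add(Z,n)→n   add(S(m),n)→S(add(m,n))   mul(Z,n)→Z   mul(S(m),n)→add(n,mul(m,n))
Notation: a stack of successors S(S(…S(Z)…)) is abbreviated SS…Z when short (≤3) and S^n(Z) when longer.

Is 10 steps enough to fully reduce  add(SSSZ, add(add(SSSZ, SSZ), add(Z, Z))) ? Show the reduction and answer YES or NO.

  start: add(SSSZ, add(add(SSSZ, SSZ), add(Z, Z)))
  step 1: S(add(SSZ, add(add(SSSZ, SSZ), add(Z, Z))))
  step 2: S(S(add(SZ, add(add(SSSZ, SSZ), add(Z, Z)))))
  step 3: S(S(S(add(Z, add(add(SSSZ, SSZ), add(Z, Z))))))
  step 4: S(S(S(add(add(SSSZ, SSZ), add(Z, Z)))))
  step 5: S(S(S(add(S(add(SSZ, SSZ)), add(Z, Z)))))
  step 6: S(S(S(S(add(add(SSZ, SSZ), add(Z, Z))))))
  step 7: S(S(S(S(add(S(add(SZ, SSZ)), add(Z, Z))))))
  step 8: S(S(S(S(S(add(add(SZ, SSZ), add(Z, Z)))))))
  step 9: S(S(S(S(S(add(S(add(Z, SSZ)), add(Z, Z)))))))
  step 10: S(S(S(S(S(S(add(add(Z, SSZ), add(Z, Z))))))))

Answer: NO — after 10 steps the term is S(S(S(S(S(S(add(add(Z, SSZ), add(Z, Z)))))))), not yet normal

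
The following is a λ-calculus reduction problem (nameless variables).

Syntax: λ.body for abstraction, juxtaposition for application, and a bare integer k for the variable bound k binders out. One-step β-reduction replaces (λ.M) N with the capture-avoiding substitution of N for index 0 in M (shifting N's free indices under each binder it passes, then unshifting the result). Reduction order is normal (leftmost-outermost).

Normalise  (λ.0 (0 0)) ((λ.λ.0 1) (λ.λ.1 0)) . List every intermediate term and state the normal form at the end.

  start: (λ.0 (0 0)) ((λ.λ.0 1) (λ.λ.1 0))
  step 1: (λ.λ.0 1) (λ.λ.1 0) ((λ.λ.0 1) (λ.λ.1 0) ((λ.λ.0 1) (λ.λ.1 0)))
  step 2: (λ.0 (λ.λ.1 0)) ((λ.λ.0 1) (λ.λ.1 0) ((λ.λ.0 1) (λ.λ.1 0)))
  step 3: (λ.λ.0 1) (λ.λ.1 0) ((λ.λ.0 1) (λ.λ.1 0)) (λ.λ.1 0)
  step 4: (λ.0 (λ.λ.1 0)) ((λ.λ.0 1) (λ.λ.1 0)) (λ.λ.1 0)
  step 5: (λ.λ.0 1) (λ.λ.1 0) (λ.λ.1 0) (λ.λ.1 0)
  step 6: (λ.0 (λ.λ.1 0)) (λ.λ.1 0) (λ.λ.1 0)
  step 7: (λ.λ.1 0) (λ.λ.1 0) (λ.λ.1 0)
  step 8: (λ.(λ.λ.1 0) 0) (λ.λ.1 0)
  step 9: (λ.λ.1 0) (λ.λ.1 0)
  step 10: λ.(λ.λ.1 0) 0
  step 11: λ.λ.1 0

Answer: normal form = λ.λ.1 0  (in 11 steps)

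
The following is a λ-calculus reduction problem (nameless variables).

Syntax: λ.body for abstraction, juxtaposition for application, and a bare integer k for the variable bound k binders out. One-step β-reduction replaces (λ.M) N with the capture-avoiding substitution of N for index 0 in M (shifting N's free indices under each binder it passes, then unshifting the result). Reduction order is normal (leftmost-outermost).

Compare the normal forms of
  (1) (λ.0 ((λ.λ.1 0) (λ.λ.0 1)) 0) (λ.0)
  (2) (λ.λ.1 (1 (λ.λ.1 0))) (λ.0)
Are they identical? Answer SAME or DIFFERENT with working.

Answer: DIFFERENT — A ⇓ λ.0 (λ.0), B ⇓ λ.λ.λ.1 0

Reduction:
Term A:
  start: (λ.0 ((λ.λ.1 0) (λ.λ.0 1)) 0) (λ.0)
  →1  (λ.0) ((λ.λ.1 0) (λ.λ.0 1)) (λ.0)
  →2  (λ.λ.1 0) (λ.λ.0 1) (λ.0)
  →3  (λ.(λ.λ.0 1) 0) (λ.0)
  →4  (λ.λ.0 1) (λ.0)
  →5  λ.0 (λ.0)

Term B:
  start: (λ.λ.1 (1 (λ.λ.1 0))) (λ.0)
  →1  λ.(λ.0) ((λ.0) (λ.λ.1 0))
  →2  λ.(λ.0) (λ.λ.1 0)
  →3  λ.λ.λ.1 0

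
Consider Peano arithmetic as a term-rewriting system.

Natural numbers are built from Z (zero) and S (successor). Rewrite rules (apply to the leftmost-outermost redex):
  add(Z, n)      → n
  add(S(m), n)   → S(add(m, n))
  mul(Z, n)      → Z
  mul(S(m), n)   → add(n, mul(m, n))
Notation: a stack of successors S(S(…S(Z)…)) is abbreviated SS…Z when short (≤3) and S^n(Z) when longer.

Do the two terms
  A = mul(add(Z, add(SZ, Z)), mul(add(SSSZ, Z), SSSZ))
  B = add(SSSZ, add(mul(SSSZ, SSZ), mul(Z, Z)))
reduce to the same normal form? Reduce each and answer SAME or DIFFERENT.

Term A:
  start: mul(add(Z, add(SZ, Z)), mul(add(SSSZ, Z), SSSZ))
  →1  mul(add(SZ, Z), mul(add(SSSZ, Z), SSSZ))
  →2  mul(S(add(Z, Z)), mul(add(SSSZ, Z), SSSZ))
  →3  add(mul(add(SSSZ, Z), SSSZ), mul(add(Z, Z), mul(add(SSSZ, Z), SSSZ)))
  →4  add(mul(S(add(SSZ, Z)), SSSZ), mul(add(Z, Z), mul(add(SSSZ, Z), SSSZ)))
  →5  add(add(SSSZ, mul(add(SSZ, Z), SSSZ)), mul(add(Z, Z), mul(add(SSSZ, Z), SSSZ)))
  →6  add(S(add(SSZ, mul(add(SSZ, Z), SSSZ))), mul(add(Z, Z), mul(add(SSSZ, Z), SSSZ)))
  →7  S(add(add(SSZ, mul(add(SSZ, Z), SSSZ)), mul(add(Z, Z), mul(add(SSSZ, Z), SSSZ))))
  →8  S(add(S(add(SZ, mul(add(SSZ, Z), SSSZ))), mul(add(Z, Z), mul(add(SSSZ, Z), SSSZ))))
  →9  S(S(add(add(SZ, mul(add(SSZ, Z), SSSZ)), mul(add(Z, Z), mul(add(SSSZ, Z), SSSZ)))))
  →10  S(S(add(S(add(Z, mul(add(SSZ, Z), SSSZ))), mul(add(Z, Z), mul(add(SSSZ, Z), SSSZ)))))
  →11  S(S(S(add(add(Z, mul(add(SSZ, Z), SSSZ)), mul(add(Z, Z), mul(add(SSSZ, Z), SSSZ))))))
  →12  S(S(S(add(mul(add(SSZ, Z), SSSZ), mul(add(Z, Z), mul(add(SSSZ, Z), SSSZ))))))
  →13  S(S(S(add(mul(S(add(SZ, Z)), SSSZ), mul(add(Z, Z), mul(add(SSSZ, Z), SSSZ))))))
  →14  S(S(S(add(add(SSSZ, mul(add(SZ, Z), SSSZ)), mul(add(Z, Z), mul(add(SSSZ, Z), SSSZ))))))
  →15  S(S(S(add(S(add(SSZ, mul(add(SZ, Z), SSSZ))), mul(add(Z, Z), mul(add(SSSZ, Z), SSSZ))))))
  →16  S(S(S(S(add(add(SSZ, mul(add(SZ, Z), SSSZ)), mul(add(Z, Z), mul(add(SSSZ, Z), SSSZ)))))))
  →17  S(S(S(S(add(S(add(SZ, mul(add(SZ, Z), SSSZ))), mul(add(Z, Z), mul(add(SSSZ, Z), SSSZ)))))))
  →18  S(S(S(S(S(add(add(SZ, mul(add(SZ, Z), SSSZ)), mul(add(Z, Z), mul(add(SSSZ, Z), SSSZ))))))))
  →19  S(S(S(S(S(add(S(add(Z, mul(add(SZ, Z), SSSZ))), mul(add(Z, Z), mul(add(SSSZ, Z), SSSZ))))))))
  →20  S(S(S(S(S(S(add(add(Z, mul(add(SZ, Z), SSSZ)), mul(add(Z, Z), mul(add(SSSZ, Z), SSSZ)))))))))
  →21  S(S(S(S(S(S(add(mul(add(SZ, Z), SSSZ), mul(add(Z, Z), mul(add(SSSZ, Z), SSSZ)))))))))
  →22  S(S(S(S(S(S(add(mul(S(add(Z, Z)), SSSZ), mul(add(Z, Z), mul(add(SSSZ, Z), SSSZ)))))))))
  →23  S(S(S(S(S(S(add(add(SSSZ, mul(add(Z, Z), SSSZ)), mul(add(Z, Z), mul(add(SSSZ, Z), SSSZ)))))))))
  →24  S(S(S(S(S(S(add(S(add(SSZ, mul(add(Z, Z), SSSZ))), mul(add(Z, Z), mul(add(SSSZ, Z), SSSZ)))))))))
  →25  S(S(S(S(S(S(S(add(add(SSZ, mul(add(Z, Z), SSSZ)), mul(add(Z, Z), mul(add(SSSZ, Z), SSSZ))))))))))
  →26  S(S(S(S(S(S(S(add(S(add(SZ, mul(add(Z, Z), SSSZ))), mul(add(Z, Z), mul(add(SSSZ, Z), SSSZ))))))))))
  →27  S(S(S(S(S(S(S(S(add(add(SZ, mul(add(Z, Z), SSSZ)), mul(add(Z, Z), mul(add(SSSZ, Z), SSSZ)))))))))))
  →28  S(S(S(S(S(S(S(S(add(S(add(Z, mul(add(Z, Z), SSSZ))), mul(add(Z, Z), mul(add(SSSZ, Z), SSSZ)))))))))))
  →29  S(S(S(S(S(S(S(S(S(add(add(Z, mul(add(Z, Z), SSSZ)), mul(add(Z, Z), mul(add(SSSZ, Z), SSSZ))))))))))))
  →30  S(S(S(S(S(S(S(S(S(add(mul(add(Z, Z), SSSZ), mul(add(Z, Z), mul(add(SSSZ, Z), SSSZ))))))))))))
  →31  S(S(S(S(S(S(S(S(S(add(mul(Z, SSSZ), mul(add(Z, Z), mul(add(SSSZ, Z), SSSZ))))))))))))
  →32  S(S(S(S(S(S(S(S(S(add(Z, mul(add(Z, Z), mul(add(SSSZ, Z), SSSZ))))))))))))
  →33  S(S(S(S(S(S(S(S(S(mul(add(Z, Z), mul(add(SSSZ, Z), SSSZ)))))))))))
  →34  S(S(S(S(S(S(S(S(S(mul(Z, mul(add(SSSZ, Z), SSSZ)))))))))))
  →35  S^9(Z)

Term B:
  start: add(SSSZ, add(mul(SSSZ, SSZ), mul(Z, Z)))
  →1  S(add(SSZ, add(mul(SSSZ, SSZ), mul(Z, Z))))
  →2  S(S(add(SZ, add(mul(SSSZ, SSZ), mul(Z, Z)))))
  →3  S(S(S(add(Z, add(mul(SSSZ, SSZ), mul(Z, Z))))))
  →4  S(S(S(add(mul(SSSZ, SSZ), mul(Z, Z)))))
  →5  S(S(S(add(add(SSZ, mul(SSZ, SSZ)), mul(Z, Z)))))
  →6  S(S(S(add(S(add(SZ, mul(SSZ, SSZ))), mul(Z, Z)))))
  →7  S(S(S(S(add(add(SZ, mul(SSZ, SSZ)), mul(Z, Z))))))
  →8  S(S(S(S(add(S(add(Z, mul(SSZ, SSZ))), mul(Z, Z))))))
  →9  S(S(S(S(S(add(add(Z, mul(SSZ, SSZ)), mul(Z, Z)))))))
  →10  S(S(S(S(S(add(mul(SSZ, SSZ), mul(Z, Z)))))))
  →11  S(S(S(S(S(add(add(SSZ, mul(SZ, SSZ)), mul(Z, Z)))))))
  →12  S(S(S(S(S(add(S(add(SZ, mul(SZ, SSZ))), mul(Z, Z)))))))
  →13  S(S(S(S(S(S(add(add(SZ, mul(SZ, SSZ)), mul(Z, Z))))))))
  →14  S(S(S(S(S(S(add(S(add(Z, mul(SZ, SSZ))), mul(Z, Z))))))))
  →15  S(S(S(S(S(S(S(add(add(Z, mul(SZ, SSZ)), mul(Z, Z)))))))))
  →16  S(S(S(S(S(S(S(add(mul(SZ, SSZ), mul(Z, Z)))))))))
  →17  S(S(S(S(S(S(S(add(add(SSZ, mul(Z, SSZ)), mul(Z, Z)))))))))
  →18  S(S(S(S(S(S(S(add(S(add(SZ, mul(Z, SSZ))), mul(Z, Z)))))))))
  →19  S(S(S(S(S(S(S(S(add(add(SZ, mul(Z, SSZ)), mul(Z, Z))))))))))
  →20  S(S(S(S(S(S(S(S(add(S(add(Z, mul(Z, SSZ))), mul(Z, Z))))))))))
  →21  S(S(S(S(S(S(S(S(S(add(add(Z, mul(Z, SSZ)), mul(Z, Z)))))))))))
  →22  S(S(S(S(S(S(S(S(S(add(mul(Z, SSZ), mul(Z, Z)))))))))))
  →23  S(S(S(S(S(S(S(S(S(add(Z, mul(Z, Z)))))))))))
  →24  S(S(S(S(S(S(S(S(S(mul(Z, Z))))))))))
  →25  S^9(Z)

Answer: SAME — A ⇓ S^9(Z), B ⇓ S^9(Z)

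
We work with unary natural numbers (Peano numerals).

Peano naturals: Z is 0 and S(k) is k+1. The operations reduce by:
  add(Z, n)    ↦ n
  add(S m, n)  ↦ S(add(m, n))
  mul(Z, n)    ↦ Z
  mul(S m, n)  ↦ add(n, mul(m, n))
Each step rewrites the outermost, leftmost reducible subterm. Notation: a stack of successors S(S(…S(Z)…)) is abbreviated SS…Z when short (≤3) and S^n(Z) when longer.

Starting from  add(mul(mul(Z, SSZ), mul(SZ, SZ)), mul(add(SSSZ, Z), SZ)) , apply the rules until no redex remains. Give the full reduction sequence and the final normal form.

Answer: normal form = SSSZ  (in 17 steps)

Derivation:
  start: add(mul(mul(Z, SSZ), mul(SZ, SZ)), mul(add(SSSZ, Z), SZ))
  step 1: add(mul(Z, mul(SZ, SZ)), mul(add(SSSZ, Z), SZ))
  step 2: add(Z, mul(add(SSSZ, Z), SZ))
  step 3: mul(add(SSSZ, Z), SZ)
  step 4: mul(S(add(SSZ, Z)), SZ)
  step 5: add(SZ, mul(add(SSZ, Z), SZ))
  step 6: S(add(Z, mul(add(SSZ, Z), SZ)))
  step 7: S(mul(add(SSZ, Z), SZ))
  step 8: S(mul(S(add(SZ, Z)), SZ))
  step 9: S(add(SZ, mul(add(SZ, Z), SZ)))
  step 10: S(S(add(Z, mul(add(SZ, Z), SZ))))
  step 11: S(S(mul(add(SZ, Z), SZ)))
  step 12: S(S(mul(S(add(Z, Z)), SZ)))
  step 13: S(S(add(SZ, mul(add(Z, Z), SZ))))
  step 14: S(S(S(add(Z, mul(add(Z, Z), SZ)))))
  step 15: S(S(S(mul(add(Z, Z), SZ))))
  step 16: S(S(S(mul(Z, SZ))))
  step 17: SSSZ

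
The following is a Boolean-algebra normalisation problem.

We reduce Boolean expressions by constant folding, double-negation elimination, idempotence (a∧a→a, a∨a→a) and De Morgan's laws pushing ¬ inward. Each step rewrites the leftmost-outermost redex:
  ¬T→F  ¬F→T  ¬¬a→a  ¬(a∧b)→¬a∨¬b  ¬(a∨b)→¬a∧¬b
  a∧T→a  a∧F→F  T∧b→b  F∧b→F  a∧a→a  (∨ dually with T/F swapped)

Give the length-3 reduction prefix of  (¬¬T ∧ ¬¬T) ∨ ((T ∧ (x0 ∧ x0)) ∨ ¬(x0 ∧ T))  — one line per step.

  start: (¬¬T ∧ ¬¬T) ∨ ((T ∧ (x0 ∧ x0)) ∨ ¬(x0 ∧ T))
  →1  ¬¬T ∨ ((T ∧ (x0 ∧ x0)) ∨ ¬(x0 ∧ T))
  →2  T ∨ ((T ∧ (x0 ∧ x0)) ∨ ¬(x0 ∧ T))
  →3  T

Answer: after 3 steps: T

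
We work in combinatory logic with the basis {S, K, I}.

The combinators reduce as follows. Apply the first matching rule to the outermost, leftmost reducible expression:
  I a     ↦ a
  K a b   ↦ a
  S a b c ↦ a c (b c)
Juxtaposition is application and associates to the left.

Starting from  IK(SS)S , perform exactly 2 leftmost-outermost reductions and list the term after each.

Answer: after 2 steps: SS

Working:
  start: IK(SS)S
  [1] K(SS)S
  [2] SS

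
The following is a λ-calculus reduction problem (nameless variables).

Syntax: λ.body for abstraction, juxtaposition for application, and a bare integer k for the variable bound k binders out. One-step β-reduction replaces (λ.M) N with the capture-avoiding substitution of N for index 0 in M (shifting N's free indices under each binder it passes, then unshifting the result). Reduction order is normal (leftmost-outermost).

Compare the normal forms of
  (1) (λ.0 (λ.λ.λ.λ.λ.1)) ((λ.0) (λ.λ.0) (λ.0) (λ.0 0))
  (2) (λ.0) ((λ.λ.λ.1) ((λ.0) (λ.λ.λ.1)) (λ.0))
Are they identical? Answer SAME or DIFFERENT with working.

Term A:
  start: (λ.0 (λ.λ.λ.λ.λ.1)) ((λ.0) (λ.λ.0) (λ.0) (λ.0 0))
  step 1: (λ.0) (λ.λ.0) (λ.0) (λ.0 0) (λ.λ.λ.λ.λ.1)
  step 2: (λ.λ.0) (λ.0) (λ.0 0) (λ.λ.λ.λ.λ.1)
  step 3: (λ.0) (λ.0 0) (λ.λ.λ.λ.λ.1)
  step 4: (λ.0 0) (λ.λ.λ.λ.λ.1)
  step 5: (λ.λ.λ.λ.λ.1) (λ.λ.λ.λ.λ.1)
  step 6: λ.λ.λ.λ.1

Term B:
  start: (λ.0) ((λ.λ.λ.1) ((λ.0) (λ.λ.λ.1)) (λ.0))
  step 1: (λ.λ.λ.1) ((λ.0) (λ.λ.λ.1)) (λ.0)
  step 2: (λ.λ.1) (λ.0)
  step 3: λ.λ.0

Answer: DIFFERENT — A ⇓ λ.λ.λ.λ.1, B ⇓ λ.λ.0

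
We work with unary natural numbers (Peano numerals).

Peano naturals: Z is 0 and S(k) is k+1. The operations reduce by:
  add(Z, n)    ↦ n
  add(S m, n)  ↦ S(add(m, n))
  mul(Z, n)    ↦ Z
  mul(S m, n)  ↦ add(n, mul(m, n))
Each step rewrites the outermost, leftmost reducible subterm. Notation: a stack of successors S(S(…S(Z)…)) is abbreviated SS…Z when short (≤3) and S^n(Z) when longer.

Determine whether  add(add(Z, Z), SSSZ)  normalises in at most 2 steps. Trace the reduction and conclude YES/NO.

  start: add(add(Z, Z), SSSZ)
  [1] add(Z, SSSZ)
  [2] SSSZ

Answer: YES — reaches normal form SSSZ in 2 ≤ 2 steps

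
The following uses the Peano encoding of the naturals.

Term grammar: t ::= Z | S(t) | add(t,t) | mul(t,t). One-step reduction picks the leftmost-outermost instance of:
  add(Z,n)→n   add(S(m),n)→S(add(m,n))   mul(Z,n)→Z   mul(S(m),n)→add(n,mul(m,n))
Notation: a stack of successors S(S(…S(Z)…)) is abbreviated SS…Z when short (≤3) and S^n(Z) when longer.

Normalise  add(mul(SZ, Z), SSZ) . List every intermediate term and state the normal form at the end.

Answer: normal form = SSZ  (in 4 steps)

Working:
  start: add(mul(SZ, Z), SSZ)
  →1  add(add(Z, mul(Z, Z)), SSZ)
  →2  add(mul(Z, Z), SSZ)
  →3  add(Z, SSZ)
  →4  SSZ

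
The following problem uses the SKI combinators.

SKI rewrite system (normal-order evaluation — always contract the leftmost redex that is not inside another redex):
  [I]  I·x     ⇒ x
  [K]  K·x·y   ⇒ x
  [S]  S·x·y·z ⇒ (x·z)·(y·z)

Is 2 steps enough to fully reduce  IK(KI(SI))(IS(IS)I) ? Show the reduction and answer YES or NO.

  start: IK(KI(SI))(IS(IS)I)
  [1] K(KI(SI))(IS(IS)I)
  [2] KI(SI)

Answer: NO — after 2 steps the term is KI(SI), not yet normal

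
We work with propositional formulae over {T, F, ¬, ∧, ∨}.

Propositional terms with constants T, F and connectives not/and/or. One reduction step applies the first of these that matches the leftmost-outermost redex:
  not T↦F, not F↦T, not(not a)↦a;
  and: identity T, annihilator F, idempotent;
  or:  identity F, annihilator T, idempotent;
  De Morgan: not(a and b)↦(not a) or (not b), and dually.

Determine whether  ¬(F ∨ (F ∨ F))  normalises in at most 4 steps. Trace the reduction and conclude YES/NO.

  start: ¬(F ∨ (F ∨ F))
  step 1: ¬F ∧ ¬(F ∨ F)
  step 2: T ∧ ¬(F ∨ F)
  step 3: ¬(F ∨ F)
  step 4: ¬F ∧ ¬F

Answer: NO — after 4 steps the term is ¬F ∧ ¬F, not yet normal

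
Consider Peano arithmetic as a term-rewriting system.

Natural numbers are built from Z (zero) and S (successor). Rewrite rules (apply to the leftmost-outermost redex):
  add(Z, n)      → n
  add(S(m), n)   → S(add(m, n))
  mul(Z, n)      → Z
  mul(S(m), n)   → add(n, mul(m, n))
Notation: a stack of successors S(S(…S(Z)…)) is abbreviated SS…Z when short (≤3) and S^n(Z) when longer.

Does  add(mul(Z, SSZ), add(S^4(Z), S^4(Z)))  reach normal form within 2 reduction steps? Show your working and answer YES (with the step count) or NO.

Answer: NO — after 2 steps the term is add(S^4(Z), S^4(Z)), not yet normal

Reduction:
  start: add(mul(Z, SSZ), add(S^4(Z), S^4(Z)))
  step 1: add(Z, add(S^4(Z), S^4(Z)))
  step 2: add(S^4(Z), S^4(Z))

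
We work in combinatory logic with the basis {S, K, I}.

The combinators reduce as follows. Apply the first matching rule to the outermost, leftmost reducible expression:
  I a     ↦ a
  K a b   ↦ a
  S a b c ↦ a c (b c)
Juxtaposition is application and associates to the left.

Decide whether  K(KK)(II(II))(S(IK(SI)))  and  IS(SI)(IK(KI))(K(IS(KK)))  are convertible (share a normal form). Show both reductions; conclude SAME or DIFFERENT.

Term A:
  start: K(KK)(II(II))(S(IK(SI)))
  step 1: KK(S(IK(SI)))
  step 2: K

Term B:
  start: IS(SI)(IK(KI))(K(IS(KK)))
  step 1: S(SI)(IK(KI))(K(IS(KK)))
  step 2: SI(K(IS(KK)))(IK(KI)(K(IS(KK))))
  step 3: I(IK(KI)(K(IS(KK))))(K(IS(KK))(IK(KI)(K(IS(KK)))))
  step 4: IK(KI)(K(IS(KK)))(K(IS(KK))(IK(KI)(K(IS(KK)))))
  step 5: K(KI)(K(IS(KK)))(K(IS(KK))(IK(KI)(K(IS(KK)))))
  step 6: KI(K(IS(KK))(IK(KI)(K(IS(KK)))))
  step 7: I

Answer: DIFFERENT — A ⇓ K, B ⇓ I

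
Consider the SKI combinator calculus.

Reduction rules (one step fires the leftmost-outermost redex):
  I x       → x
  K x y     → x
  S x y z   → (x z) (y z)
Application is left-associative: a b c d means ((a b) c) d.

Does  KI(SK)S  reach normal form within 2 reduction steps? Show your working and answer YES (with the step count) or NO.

Answer: YES — reaches normal form S in 2 ≤ 2 steps

Working:
  start: KI(SK)S
  [1] IS
  [2] S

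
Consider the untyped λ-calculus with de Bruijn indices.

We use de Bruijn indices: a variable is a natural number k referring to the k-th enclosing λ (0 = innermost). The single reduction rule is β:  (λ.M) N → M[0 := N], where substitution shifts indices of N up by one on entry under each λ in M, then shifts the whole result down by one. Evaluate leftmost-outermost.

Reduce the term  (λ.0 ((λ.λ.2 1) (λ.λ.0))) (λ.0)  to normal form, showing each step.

Answer: normal form = λ.λ.λ.0  (in 4 steps)

Derivation:
  start: (λ.0 ((λ.λ.2 1) (λ.λ.0))) (λ.0)
  →1  (λ.0) ((λ.λ.(λ.0) 1) (λ.λ.0))
  →2  (λ.λ.(λ.0) 1) (λ.λ.0)
  →3  λ.(λ.0) (λ.λ.0)
  →4  λ.λ.λ.0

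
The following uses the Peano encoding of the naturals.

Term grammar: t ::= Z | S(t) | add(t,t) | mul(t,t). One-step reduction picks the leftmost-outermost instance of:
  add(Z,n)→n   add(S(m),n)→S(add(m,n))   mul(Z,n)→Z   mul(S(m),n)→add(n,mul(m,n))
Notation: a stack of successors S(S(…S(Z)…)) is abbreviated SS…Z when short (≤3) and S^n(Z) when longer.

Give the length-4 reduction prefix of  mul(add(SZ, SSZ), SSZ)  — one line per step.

  start: mul(add(SZ, SSZ), SSZ)
  [1] mul(S(add(Z, SSZ)), SSZ)
  [2] add(SSZ, mul(add(Z, SSZ), SSZ))
  [3] S(add(SZ, mul(add(Z, SSZ), SSZ)))
  [4] S(S(add(Z, mul(add(Z, SSZ), SSZ))))

Answer: after 4 steps: S(S(add(Z, mul(add(Z, SSZ), SSZ))))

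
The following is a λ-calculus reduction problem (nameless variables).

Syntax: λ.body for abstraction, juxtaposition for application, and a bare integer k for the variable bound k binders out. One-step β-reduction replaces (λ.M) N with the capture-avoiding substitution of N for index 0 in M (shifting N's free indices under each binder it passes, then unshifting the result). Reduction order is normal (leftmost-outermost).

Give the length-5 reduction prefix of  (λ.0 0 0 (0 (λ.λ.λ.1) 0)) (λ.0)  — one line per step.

Answer: after 5 steps: (λ.λ.λ.1) (λ.0)

Derivation:
  start: (λ.0 0 0 (0 (λ.λ.λ.1) 0)) (λ.0)
  →1  (λ.0) (λ.0) (λ.0) ((λ.0) (λ.λ.λ.1) (λ.0))
  →2  (λ.0) (λ.0) ((λ.0) (λ.λ.λ.1) (λ.0))
  →3  (λ.0) ((λ.0) (λ.λ.λ.1) (λ.0))
  →4  (λ.0) (λ.λ.λ.1) (λ.0)
  →5  (λ.λ.λ.1) (λ.0)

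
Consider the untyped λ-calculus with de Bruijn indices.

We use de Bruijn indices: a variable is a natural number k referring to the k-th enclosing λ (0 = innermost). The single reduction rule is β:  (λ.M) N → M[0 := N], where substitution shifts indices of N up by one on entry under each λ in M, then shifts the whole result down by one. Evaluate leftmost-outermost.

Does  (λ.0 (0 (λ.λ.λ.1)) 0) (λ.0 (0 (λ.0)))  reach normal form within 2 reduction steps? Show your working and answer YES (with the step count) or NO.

Answer: NO — after 2 steps the term is (λ.0 (0 (λ.0))) (λ.λ.λ.1) ((λ.0 (0 (λ.0))) (λ.λ.λ.1) (λ.0)) (λ.0 (0 (λ.0))), not yet normal

Working:
  start: (λ.0 (0 (λ.λ.λ.1)) 0) (λ.0 (0 (λ.0)))
  [1] (λ.0 (0 (λ.0))) ((λ.0 (0 (λ.0))) (λ.λ.λ.1)) (λ.0 (0 (λ.0)))
  [2] (λ.0 (0 (λ.0))) (λ.λ.λ.1) ((λ.0 (0 (λ.0))) (λ.λ.λ.1) (λ.0)) (λ.0 (0 (λ.0)))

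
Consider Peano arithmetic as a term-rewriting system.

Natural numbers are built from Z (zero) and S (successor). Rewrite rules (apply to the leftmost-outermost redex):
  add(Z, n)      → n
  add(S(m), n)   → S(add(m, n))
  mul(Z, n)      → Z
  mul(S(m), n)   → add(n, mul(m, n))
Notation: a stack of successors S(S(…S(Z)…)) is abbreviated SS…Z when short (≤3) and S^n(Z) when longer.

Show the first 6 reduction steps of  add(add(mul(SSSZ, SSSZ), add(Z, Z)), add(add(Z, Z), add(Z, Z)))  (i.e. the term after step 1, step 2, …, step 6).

  start: add(add(mul(SSSZ, SSSZ), add(Z, Z)), add(add(Z, Z), add(Z, Z)))
  step 1: add(add(add(SSSZ, mul(SSZ, SSSZ)), add(Z, Z)), add(add(Z, Z), add(Z, Z)))
  step 2: add(add(S(add(SSZ, mul(SSZ, SSSZ))), add(Z, Z)), add(add(Z, Z), add(Z, Z)))
  step 3: add(S(add(add(SSZ, mul(SSZ, SSSZ)), add(Z, Z))), add(add(Z, Z), add(Z, Z)))
  step 4: S(add(add(add(SSZ, mul(SSZ, SSSZ)), add(Z, Z)), add(add(Z, Z), add(Z, Z))))
  step 5: S(add(add(S(add(SZ, mul(SSZ, SSSZ))), add(Z, Z)), add(add(Z, Z), add(Z, Z))))
  step 6: S(add(S(add(add(SZ, mul(SSZ, SSSZ)), add(Z, Z))), add(add(Z, Z), add(Z, Z))))

Answer: after 6 steps: S(add(S(add(add(SZ, mul(SSZ, SSSZ)), add(Z, Z))), add(add(Z, Z), add(Z, Z))))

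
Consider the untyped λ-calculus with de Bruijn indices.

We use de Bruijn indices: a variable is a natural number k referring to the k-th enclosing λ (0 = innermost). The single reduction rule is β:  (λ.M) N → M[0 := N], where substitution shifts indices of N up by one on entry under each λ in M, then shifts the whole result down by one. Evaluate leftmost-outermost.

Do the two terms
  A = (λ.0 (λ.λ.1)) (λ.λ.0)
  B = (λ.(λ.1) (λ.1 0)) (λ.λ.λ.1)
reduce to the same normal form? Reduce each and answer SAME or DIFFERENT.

Term A:
  start: (λ.0 (λ.λ.1)) (λ.λ.0)
  →1  (λ.λ.0) (λ.λ.1)
  →2  λ.0

Term B:
  start: (λ.(λ.1) (λ.1 0)) (λ.λ.λ.1)
  →1  (λ.λ.λ.λ.1) (λ.(λ.λ.λ.1) 0)
  →2  λ.λ.λ.1

Answer: DIFFERENT — A ⇓ λ.0, B ⇓ λ.λ.λ.1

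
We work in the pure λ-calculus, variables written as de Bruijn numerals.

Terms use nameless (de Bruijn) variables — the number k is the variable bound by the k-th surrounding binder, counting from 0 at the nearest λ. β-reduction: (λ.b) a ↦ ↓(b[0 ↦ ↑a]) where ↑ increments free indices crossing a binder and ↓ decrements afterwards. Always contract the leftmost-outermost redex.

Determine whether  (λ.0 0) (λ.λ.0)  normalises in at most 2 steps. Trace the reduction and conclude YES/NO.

Answer: YES — reaches normal form λ.0 in 2 ≤ 2 steps

Working:
  start: (λ.0 0) (λ.λ.0)
  →1  (λ.λ.0) (λ.λ.0)
  →2  λ.0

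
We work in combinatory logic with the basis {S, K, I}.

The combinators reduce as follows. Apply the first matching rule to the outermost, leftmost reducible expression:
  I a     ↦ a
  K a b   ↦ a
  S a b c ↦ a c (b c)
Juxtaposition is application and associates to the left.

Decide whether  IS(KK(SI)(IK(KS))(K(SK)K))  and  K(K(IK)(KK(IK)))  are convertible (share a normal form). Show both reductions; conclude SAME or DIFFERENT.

Answer: DIFFERENT — A ⇓ S(K(KS)), B ⇓ KK

Derivation:
Term A:
  start: IS(KK(SI)(IK(KS))(K(SK)K))
  step 1: S(KK(SI)(IK(KS))(K(SK)K))
  step 2: S(K(IK(KS))(K(SK)K))
  step 3: S(IK(KS))
  step 4: S(K(KS))

Term B:
  start: K(K(IK)(KK(IK)))
  step 1: K(IK)
  step 2: KK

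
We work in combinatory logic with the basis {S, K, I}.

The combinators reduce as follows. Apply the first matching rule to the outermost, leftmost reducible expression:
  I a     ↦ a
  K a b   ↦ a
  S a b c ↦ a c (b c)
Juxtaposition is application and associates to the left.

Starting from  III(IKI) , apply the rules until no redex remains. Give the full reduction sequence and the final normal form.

Answer: normal form = KI  (in 4 steps)

Derivation:
  start: III(IKI)
  step 1: II(IKI)
  step 2: I(IKI)
  step 3: IKI
  step 4: KI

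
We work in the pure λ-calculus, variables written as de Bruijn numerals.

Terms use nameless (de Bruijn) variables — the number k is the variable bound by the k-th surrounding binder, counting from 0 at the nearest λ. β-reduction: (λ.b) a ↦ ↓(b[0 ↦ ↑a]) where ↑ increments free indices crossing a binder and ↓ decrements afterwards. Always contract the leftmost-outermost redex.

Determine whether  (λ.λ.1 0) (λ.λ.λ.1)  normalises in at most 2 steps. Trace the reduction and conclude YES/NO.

Answer: YES — reaches normal form λ.λ.λ.1 in 2 ≤ 2 steps

Working:
  start: (λ.λ.1 0) (λ.λ.λ.1)
  →1  λ.(λ.λ.λ.1) 0
  →2  λ.λ.λ.1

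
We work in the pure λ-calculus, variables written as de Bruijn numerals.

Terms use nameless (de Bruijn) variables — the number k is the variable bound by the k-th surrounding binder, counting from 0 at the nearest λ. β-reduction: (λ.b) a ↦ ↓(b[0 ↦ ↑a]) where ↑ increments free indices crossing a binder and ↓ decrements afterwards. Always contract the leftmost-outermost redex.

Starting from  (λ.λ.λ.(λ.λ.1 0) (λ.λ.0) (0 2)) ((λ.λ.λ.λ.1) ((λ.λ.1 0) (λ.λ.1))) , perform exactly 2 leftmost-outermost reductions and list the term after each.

  start: (λ.λ.λ.(λ.λ.1 0) (λ.λ.0) (0 2)) ((λ.λ.λ.λ.1) ((λ.λ.1 0) (λ.λ.1)))
  [1] λ.λ.(λ.λ.1 0) (λ.λ.0) (0 ((λ.λ.λ.λ.1) ((λ.λ.1 0) (λ.λ.1))))
  [2] λ.λ.(λ.(λ.λ.0) 0) (0 ((λ.λ.λ.λ.1) ((λ.λ.1 0) (λ.λ.1))))

Answer: after 2 steps: λ.λ.(λ.(λ.λ.0) 0) (0 ((λ.λ.λ.λ.1) ((λ.λ.1 0) (λ.λ.1))))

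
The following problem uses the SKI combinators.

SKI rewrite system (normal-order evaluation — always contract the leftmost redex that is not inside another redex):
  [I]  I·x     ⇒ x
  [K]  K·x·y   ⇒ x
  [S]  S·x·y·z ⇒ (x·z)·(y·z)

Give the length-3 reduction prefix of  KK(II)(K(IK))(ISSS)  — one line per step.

Answer: after 3 steps: KK

Derivation:
  start: KK(II)(K(IK))(ISSS)
  →1  K(K(IK))(ISSS)
  →2  K(IK)
  →3  KK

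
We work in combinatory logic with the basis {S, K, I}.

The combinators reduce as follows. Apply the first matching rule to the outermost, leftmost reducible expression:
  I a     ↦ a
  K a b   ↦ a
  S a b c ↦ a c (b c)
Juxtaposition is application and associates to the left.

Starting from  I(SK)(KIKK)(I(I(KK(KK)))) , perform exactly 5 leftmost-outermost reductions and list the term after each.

  start: I(SK)(KIKK)(I(I(KK(KK))))
  step 1: SK(KIKK)(I(I(KK(KK))))
  step 2: K(I(I(KK(KK))))(KIKK(I(I(KK(KK)))))
  step 3: I(I(KK(KK)))
  step 4: I(KK(KK))
  step 5: KK(KK)

Answer: after 5 steps: KK(KK)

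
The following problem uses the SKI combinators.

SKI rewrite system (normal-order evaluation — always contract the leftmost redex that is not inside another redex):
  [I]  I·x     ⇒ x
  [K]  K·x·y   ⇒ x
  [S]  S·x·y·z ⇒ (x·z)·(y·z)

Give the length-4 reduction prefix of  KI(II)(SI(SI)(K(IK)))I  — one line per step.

Answer: after 4 steps: K(IK)(SI(K(IK)))I

Reduction:
  start: KI(II)(SI(SI)(K(IK)))I
  [1] I(SI(SI)(K(IK)))I
  [2] SI(SI)(K(IK))I
  [3] I(K(IK))(SI(K(IK)))I
  [4] K(IK)(SI(K(IK)))I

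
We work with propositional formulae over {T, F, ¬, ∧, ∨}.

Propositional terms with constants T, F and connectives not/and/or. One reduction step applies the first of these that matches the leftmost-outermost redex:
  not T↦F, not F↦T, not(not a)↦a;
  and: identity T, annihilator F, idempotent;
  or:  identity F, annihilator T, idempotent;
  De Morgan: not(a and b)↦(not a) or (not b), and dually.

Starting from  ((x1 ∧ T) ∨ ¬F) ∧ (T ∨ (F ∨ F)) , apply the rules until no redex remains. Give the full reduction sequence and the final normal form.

Answer: normal form = T  (in 5 steps)

Reduction:
  start: ((x1 ∧ T) ∨ ¬F) ∧ (T ∨ (F ∨ F))
  [1] (x1 ∨ ¬F) ∧ (T ∨ (F ∨ F))
  [2] (x1 ∨ T) ∧ (T ∨ (F ∨ F))
  [3] T ∧ (T ∨ (F ∨ F))
  [4] T ∨ (F ∨ F)
  [5] T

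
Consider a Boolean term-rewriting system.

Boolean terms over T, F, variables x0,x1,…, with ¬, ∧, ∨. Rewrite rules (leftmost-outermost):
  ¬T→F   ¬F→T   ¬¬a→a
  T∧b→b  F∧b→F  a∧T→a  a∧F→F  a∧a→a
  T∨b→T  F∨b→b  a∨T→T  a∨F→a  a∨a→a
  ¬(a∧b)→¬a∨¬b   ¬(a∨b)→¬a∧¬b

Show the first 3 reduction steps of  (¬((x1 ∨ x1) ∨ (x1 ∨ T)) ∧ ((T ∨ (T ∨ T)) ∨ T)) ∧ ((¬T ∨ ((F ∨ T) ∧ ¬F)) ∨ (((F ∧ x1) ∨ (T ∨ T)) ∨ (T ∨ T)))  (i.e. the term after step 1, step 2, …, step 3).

  start: (¬((x1 ∨ x1) ∨ (x1 ∨ T)) ∧ ((T ∨ (T ∨ T)) ∨ T)) ∧ ((¬T ∨ ((F ∨ T) ∧ ¬F)) ∨ (((F ∧ x1) ∨ (T ∨ T)) ∨ (T ∨ T)))
  →1  ((¬(x1 ∨ x1) ∧ ¬(x1 ∨ T)) ∧ ((T ∨ (T ∨ T)) ∨ T)) ∧ ((¬T ∨ ((F ∨ T) ∧ ¬F)) ∨ (((F ∧ x1) ∨ (T ∨ T)) ∨ (T ∨ T)))
  →2  (((¬x1 ∧ ¬x1) ∧ ¬(x1 ∨ T)) ∧ ((T ∨ (T ∨ T)) ∨ T)) ∧ ((¬T ∨ ((F ∨ T) ∧ ¬F)) ∨ (((F ∧ x1) ∨ (T ∨ T)) ∨ (T ∨ T)))
  →3  ((¬x1 ∧ ¬(x1 ∨ T)) ∧ ((T ∨ (T ∨ T)) ∨ T)) ∧ ((¬T ∨ ((F ∨ T) ∧ ¬F)) ∨ (((F ∧ x1) ∨ (T ∨ T)) ∨ (T ∨ T)))

Answer: after 3 steps: ((¬x1 ∧ ¬(x1 ∨ T)) ∧ ((T ∨ (T ∨ T)) ∨ T)) ∧ ((¬T ∨ ((F ∨ T) ∧ ¬F)) ∨ (((F ∧ x1) ∨ (T ∨ T)) ∨ (T ∨ T)))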